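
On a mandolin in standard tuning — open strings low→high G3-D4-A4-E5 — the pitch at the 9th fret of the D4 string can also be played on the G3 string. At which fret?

16

D4 at fret 9 is D4 + 9 semitones = B4.
The open G3 string is 7 semitones below the open D4, so the same pitch on the G3 string lies at fret 9 + 7 = 16.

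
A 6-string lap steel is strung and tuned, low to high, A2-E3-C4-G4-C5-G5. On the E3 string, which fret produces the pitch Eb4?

Eb4 is 11 semitones above the open E3 (E–F–Gb–G–…–Db–D–Eb), so it sits at fret 11.

11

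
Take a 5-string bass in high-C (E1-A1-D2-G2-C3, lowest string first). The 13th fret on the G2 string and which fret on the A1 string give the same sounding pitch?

Fret 13 on G2 is MIDI 43 + 13 = 56 (G♯3). On the A1 string (open MIDI 33), that pitch is 56 − 33 = fret 23.

23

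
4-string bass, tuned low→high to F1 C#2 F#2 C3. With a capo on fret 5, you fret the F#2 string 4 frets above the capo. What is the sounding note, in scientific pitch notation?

The capo raises the open F#2 by 5 semitones to B2; fretting 4 more gives F#2 + 5 + 4 = F#2 + 9 semitones = D#3.
(Also written Eb.)

D#3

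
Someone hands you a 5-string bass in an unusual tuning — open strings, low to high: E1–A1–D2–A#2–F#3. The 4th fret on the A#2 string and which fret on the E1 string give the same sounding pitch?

22

A#2 at fret 4 is A#2 + 4 semitones = D3.
The open E1 string is 18 semitones below the open A#2, so the same pitch on the E1 string lies at fret 4 + 18 = 22.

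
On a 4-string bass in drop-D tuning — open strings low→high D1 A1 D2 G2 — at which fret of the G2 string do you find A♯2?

3

A♯2 is 3 semitones above the open G2 (G–G#–A–A#), so it sits at fret 3.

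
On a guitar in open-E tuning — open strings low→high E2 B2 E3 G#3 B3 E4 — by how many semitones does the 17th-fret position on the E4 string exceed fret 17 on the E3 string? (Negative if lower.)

12 semitones

E4 at fret 17 → A5 (MIDI 81); E3 at fret 17 → A4 (MIDI 69).
81 − 69 = 12, so the two pitches are 12 semitones apart.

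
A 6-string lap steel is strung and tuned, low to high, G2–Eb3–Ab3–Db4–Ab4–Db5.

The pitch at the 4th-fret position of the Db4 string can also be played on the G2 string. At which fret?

Db4 at fret 4 is Db4 + 4 semitones = F4.
The open G2 string is 18 semitones below the open Db4, so the same pitch on the G2 string lies at fret 4 + 18 = 22.

22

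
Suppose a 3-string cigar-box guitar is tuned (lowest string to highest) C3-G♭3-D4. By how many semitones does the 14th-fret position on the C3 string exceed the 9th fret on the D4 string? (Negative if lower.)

-9 semitones

C3 at fret 14 → D4 (MIDI 62); D4 at fret 9 → B4 (MIDI 71).
62 − 71 = -9, so the two pitches are 9 semitones apart.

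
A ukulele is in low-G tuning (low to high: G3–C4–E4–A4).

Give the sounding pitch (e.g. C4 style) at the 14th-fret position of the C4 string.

The open C4 string plus 14 semitones: C–C#–D–D#–…–C–C#–D.
The walk passes from B into C once, so the octave number goes from 4 to 5.

D5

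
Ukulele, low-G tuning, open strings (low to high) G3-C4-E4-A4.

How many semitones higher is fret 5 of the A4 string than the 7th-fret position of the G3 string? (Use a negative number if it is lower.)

12 semitones

A4 at fret 5 → D5 (MIDI 74); G3 at fret 7 → D4 (MIDI 62).
74 − 62 = 12, so the two pitches are 12 semitones apart.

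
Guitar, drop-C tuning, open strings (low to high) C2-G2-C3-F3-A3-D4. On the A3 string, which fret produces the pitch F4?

F4 is 8 semitones above the open A3 (A–A#–B–C–C#–D–D#–E–F), so it sits at fret 8.

8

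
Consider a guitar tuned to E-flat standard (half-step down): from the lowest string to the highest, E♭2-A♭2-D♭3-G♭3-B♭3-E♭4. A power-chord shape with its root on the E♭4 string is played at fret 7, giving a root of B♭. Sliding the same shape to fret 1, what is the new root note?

Moving from fret 7 to fret 1 shifts the root by -6 semitones.
B♭ down 6 semitones is E.

E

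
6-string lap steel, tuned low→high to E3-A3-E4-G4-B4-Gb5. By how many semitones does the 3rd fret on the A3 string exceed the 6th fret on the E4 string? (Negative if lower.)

A3 at fret 3 → C4 (MIDI 60); E4 at fret 6 → Bb4 (MIDI 70).
60 − 70 = -10, so the two pitches are 10 semitones apart.

-10 semitones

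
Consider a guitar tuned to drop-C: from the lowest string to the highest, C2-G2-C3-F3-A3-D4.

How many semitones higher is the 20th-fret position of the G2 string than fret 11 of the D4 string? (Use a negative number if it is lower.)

G2 at fret 20 → D♯4 (MIDI 63); D4 at fret 11 → C♯5 (MIDI 73).
63 − 73 = -10, so the two pitches are 10 semitones apart.

-10 semitones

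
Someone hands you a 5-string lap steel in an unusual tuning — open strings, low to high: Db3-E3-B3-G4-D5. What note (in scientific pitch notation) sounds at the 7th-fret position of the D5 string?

A5

Each fret is one semitone, so D5 + 7 = A5.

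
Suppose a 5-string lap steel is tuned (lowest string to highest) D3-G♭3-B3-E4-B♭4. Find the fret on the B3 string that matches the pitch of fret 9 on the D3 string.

0

Fret 9 on D3 is MIDI 50 + 9 = 59 (B3). On the B3 string (open MIDI 59), that pitch is 59 − 59 = fret 0.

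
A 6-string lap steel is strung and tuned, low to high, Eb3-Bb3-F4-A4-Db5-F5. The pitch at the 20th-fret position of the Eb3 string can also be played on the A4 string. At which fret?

2

Eb3 at fret 20 is Eb3 + 20 semitones = B4.
The open A4 string is 18 semitones above the open Eb3, so the same pitch on the A4 string lies at fret 20 − 18 = 2.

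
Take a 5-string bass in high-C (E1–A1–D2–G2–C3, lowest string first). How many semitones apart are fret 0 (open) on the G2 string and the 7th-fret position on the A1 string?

3 semitones

G2 at fret 0 → G2 (MIDI 43); A1 at fret 7 → E2 (MIDI 40).
43 − 40 = 3, so the two pitches are 3 semitones apart, with G2 the higher.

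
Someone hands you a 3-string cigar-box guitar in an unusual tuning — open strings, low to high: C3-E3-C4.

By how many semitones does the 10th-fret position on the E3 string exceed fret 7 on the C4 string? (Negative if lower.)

E3 at fret 10 → D4 (MIDI 62); C4 at fret 7 → G4 (MIDI 67).
62 − 67 = -5, so the two pitches are 5 semitones apart.

-5 semitones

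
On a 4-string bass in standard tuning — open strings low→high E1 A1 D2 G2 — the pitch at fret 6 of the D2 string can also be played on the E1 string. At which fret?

Fret 6 on D2 is MIDI 38 + 6 = 44 (G♯2). On the E1 string (open MIDI 28), that pitch is 44 − 28 = fret 16.

16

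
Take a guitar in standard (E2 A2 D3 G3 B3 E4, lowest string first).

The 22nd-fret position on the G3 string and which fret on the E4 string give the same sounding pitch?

G3 at fret 22 is G3 + 22 semitones = F5.
The open E4 string is 9 semitones above the open G3, so the same pitch on the E4 string lies at fret 22 − 9 = 13.

13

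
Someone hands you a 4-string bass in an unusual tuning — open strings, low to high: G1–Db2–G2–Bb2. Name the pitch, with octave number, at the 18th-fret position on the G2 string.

G2 is MIDI 43. Adding 18 gives 61, which is Db4.

Db4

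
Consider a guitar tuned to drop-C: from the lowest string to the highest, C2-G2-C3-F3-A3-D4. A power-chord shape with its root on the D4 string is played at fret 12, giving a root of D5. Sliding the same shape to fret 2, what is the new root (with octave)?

Moving from fret 12 to fret 2 shifts the root by -10 semitones.
D5 down 10 semitones is E4.

E4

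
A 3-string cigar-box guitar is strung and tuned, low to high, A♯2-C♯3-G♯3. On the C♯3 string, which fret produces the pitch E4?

E4 is 15 semitones above the open C♯3 (C#–D–D#–E–…–D–D#–E), so it sits at fret 15.

15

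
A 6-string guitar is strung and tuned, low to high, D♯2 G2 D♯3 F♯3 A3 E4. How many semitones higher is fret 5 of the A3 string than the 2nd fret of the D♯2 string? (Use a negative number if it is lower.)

A3 at fret 5 → D4 (MIDI 62); D♯2 at fret 2 → F2 (MIDI 41).
62 − 41 = 21, so the two pitches are 21 semitones apart.

21 semitones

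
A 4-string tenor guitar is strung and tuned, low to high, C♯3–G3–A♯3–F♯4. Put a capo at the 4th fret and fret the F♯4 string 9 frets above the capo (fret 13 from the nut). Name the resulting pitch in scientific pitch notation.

G5

The capo raises the open F♯4 by 4 semitones to A♯4; fretting 9 more gives F♯4 + 4 + 9 = F♯4 + 13 semitones = G5.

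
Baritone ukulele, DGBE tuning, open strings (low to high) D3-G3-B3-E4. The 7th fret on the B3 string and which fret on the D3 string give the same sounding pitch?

Fret 7 on B3 is MIDI 59 + 7 = 66 (F#4). On the D3 string (open MIDI 50), that pitch is 66 − 50 = fret 16.

16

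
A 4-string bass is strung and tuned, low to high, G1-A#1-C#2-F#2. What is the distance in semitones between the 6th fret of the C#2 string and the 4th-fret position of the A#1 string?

5 semitones

C#2 at fret 6 → G2 (MIDI 43); A#1 at fret 4 → D2 (MIDI 38).
43 − 38 = 5, so the two pitches are 5 semitones apart, with G2 the higher.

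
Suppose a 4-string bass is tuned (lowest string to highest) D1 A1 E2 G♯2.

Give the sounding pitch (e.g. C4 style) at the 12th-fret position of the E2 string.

E2 is MIDI 40. Adding 12 gives 52, which is E3.

E3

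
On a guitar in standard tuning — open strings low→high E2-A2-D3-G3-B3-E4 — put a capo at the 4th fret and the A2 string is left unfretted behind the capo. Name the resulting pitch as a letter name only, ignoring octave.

The capo raises the open A2 by 4 semitones to C#3; fretting 0 more gives A2 + 4 + 0 = A2 + 4 semitones, landing on C#.
(Also written Db.)

C#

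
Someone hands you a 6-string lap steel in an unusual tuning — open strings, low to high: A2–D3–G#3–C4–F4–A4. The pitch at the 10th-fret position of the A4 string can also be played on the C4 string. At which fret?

A4 at fret 10 is A4 + 10 semitones = G5.
The open C4 string is 9 semitones below the open A4, so the same pitch on the C4 string lies at fret 10 + 9 = 19.

19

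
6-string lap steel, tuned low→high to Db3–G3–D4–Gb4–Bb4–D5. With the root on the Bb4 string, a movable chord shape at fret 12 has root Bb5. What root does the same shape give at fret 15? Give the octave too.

Db6

Moving from fret 12 to fret 15 shifts the root by 3 semitones.
Bb5 up 3 semitones is Db6.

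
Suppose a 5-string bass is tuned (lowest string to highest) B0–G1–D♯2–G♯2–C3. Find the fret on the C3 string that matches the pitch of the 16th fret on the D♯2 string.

D♯2 at fret 16 is D♯2 + 16 semitones = G3.
The open C3 string is 9 semitones above the open D♯2, so the same pitch on the C3 string lies at fret 16 − 9 = 7.

7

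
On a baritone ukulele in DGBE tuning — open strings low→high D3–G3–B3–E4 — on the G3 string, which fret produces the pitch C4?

C4 is 5 semitones above the open G3 (G–G#–A–A#–B–C), so it sits at fret 5.

5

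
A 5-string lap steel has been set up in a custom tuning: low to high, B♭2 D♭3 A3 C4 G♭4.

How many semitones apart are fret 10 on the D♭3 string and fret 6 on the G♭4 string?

D♭3 at fret 10 → B3 (MIDI 59); G♭4 at fret 6 → C5 (MIDI 72).
59 − 72 = -13, so the two pitches are 13 semitones apart, with C5 the higher.

13 semitones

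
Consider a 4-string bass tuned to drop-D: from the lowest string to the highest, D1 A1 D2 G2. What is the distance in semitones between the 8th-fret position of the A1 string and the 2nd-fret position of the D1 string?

A1 at fret 8 → F2 (MIDI 41); D1 at fret 2 → E1 (MIDI 28).
41 − 28 = 13, so the two pitches are 13 semitones apart, with F2 the higher.

13 semitones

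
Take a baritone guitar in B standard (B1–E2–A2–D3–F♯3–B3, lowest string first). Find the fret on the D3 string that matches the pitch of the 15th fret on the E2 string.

Fret 15 on E2 is MIDI 40 + 15 = 55 (G3). On the D3 string (open MIDI 50), that pitch is 55 − 50 = fret 5.

5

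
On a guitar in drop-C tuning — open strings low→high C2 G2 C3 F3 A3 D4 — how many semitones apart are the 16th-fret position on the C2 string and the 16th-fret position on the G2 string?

7 semitones

C2 at fret 16 → E3 (MIDI 52); G2 at fret 16 → B3 (MIDI 59).
52 − 59 = -7, so the two pitches are 7 semitones apart, with B3 the higher.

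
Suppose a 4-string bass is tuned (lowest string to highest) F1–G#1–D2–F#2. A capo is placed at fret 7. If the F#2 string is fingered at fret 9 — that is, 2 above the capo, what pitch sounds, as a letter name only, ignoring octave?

The capo raises the open F#2 by 7 semitones to C#3; fretting 2 more gives F#2 + 7 + 2 = F#2 + 9 semitones, landing on D#.
(Also written Eb.)

D#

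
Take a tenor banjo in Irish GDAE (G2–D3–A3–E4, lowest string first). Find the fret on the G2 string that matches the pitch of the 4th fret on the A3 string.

18

A3 at fret 4 is A3 + 4 semitones = C#4.
The open G2 string is 14 semitones below the open A3, so the same pitch on the G2 string lies at fret 4 + 14 = 18.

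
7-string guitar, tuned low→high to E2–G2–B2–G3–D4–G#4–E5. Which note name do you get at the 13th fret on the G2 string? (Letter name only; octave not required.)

The open G2 string plus 13 semitones: G–G#–A–A#–…–F#–G–G#.

G#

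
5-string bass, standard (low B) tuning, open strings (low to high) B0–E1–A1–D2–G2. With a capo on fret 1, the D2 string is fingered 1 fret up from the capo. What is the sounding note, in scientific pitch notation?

The capo raises the open D2 by 1 semitone to D#2; fretting 1 more gives D2 + 1 + 1 = D2 + 2 semitones = E2.

E2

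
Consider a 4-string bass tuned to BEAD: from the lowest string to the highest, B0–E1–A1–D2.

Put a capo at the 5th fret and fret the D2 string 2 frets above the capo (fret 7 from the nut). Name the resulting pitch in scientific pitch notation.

The capo raises the open D2 by 5 semitones to G2; fretting 2 more gives D2 + 5 + 2 = D2 + 7 semitones = A2.

A2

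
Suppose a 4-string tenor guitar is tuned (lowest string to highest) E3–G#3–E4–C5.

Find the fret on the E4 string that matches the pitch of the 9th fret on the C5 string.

C5 at fret 9 is C5 + 9 semitones = A5.
The open E4 string is 8 semitones below the open C5, so the same pitch on the E4 string lies at fret 9 + 8 = 17.

17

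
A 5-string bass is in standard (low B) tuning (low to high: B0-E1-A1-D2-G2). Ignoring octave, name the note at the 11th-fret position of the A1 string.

The open A1 string plus 11 semitones: A–A#–B–C–…–F#–G–G#.
(Equivalently spelled A♭.)

G♯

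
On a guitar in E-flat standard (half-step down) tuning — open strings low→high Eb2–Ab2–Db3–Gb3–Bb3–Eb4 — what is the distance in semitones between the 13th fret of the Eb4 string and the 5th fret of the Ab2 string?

Eb4 at fret 13 → E5 (MIDI 76); Ab2 at fret 5 → Db3 (MIDI 49).
76 − 49 = 27, so the two pitches are 27 semitones apart, with E5 the higher.

27 semitones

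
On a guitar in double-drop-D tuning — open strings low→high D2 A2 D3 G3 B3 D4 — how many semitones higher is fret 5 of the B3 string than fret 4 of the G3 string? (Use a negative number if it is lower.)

B3 at fret 5 → E4 (MIDI 64); G3 at fret 4 → B3 (MIDI 59).
64 − 59 = 5, so the two pitches are 5 semitones apart.

5 semitones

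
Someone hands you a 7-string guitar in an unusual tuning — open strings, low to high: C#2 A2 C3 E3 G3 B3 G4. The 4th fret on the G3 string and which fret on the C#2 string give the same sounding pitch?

G3 at fret 4 is G3 + 4 semitones = B3.
The open C#2 string is 18 semitones below the open G3, so the same pitch on the C#2 string lies at fret 4 + 18 = 22.

22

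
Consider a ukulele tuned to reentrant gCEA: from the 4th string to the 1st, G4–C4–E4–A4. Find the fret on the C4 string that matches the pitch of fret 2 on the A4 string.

A4 at fret 2 is A4 + 2 semitones = B4.
The open C4 string is 9 semitones below the open A4, so the same pitch on the C4 string lies at fret 2 + 9 = 11.

11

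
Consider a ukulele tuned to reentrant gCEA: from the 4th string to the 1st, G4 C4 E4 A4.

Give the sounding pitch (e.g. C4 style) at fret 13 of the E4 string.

E4 is MIDI 64. Adding 13 gives 77, which is F5.

F5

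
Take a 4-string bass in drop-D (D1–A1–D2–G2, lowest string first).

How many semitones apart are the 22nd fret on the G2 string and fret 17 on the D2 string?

10 semitones

G2 at fret 22 → F4 (MIDI 65); D2 at fret 17 → G3 (MIDI 55).
65 − 55 = 10, so the two pitches are 10 semitones apart, with F4 the higher.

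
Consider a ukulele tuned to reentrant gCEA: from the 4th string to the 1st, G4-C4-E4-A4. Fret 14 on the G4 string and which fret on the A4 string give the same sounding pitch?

G4 at fret 14 is G4 + 14 semitones = A5.
The open A4 string is 2 semitones above the open G4, so the same pitch on the A4 string lies at fret 14 − 2 = 12.

12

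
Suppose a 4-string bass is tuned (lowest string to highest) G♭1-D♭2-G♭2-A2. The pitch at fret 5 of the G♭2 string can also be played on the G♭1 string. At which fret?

17

Fret 5 on G♭2 is MIDI 42 + 5 = 47 (B2). On the G♭1 string (open MIDI 30), that pitch is 47 − 30 = fret 17.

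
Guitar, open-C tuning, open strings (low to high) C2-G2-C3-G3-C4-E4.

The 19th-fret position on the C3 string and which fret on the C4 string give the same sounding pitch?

C3 at fret 19 is C3 + 19 semitones = G4.
The open C4 string is 12 semitones above the open C3, so the same pitch on the C4 string lies at fret 19 − 12 = 7.

7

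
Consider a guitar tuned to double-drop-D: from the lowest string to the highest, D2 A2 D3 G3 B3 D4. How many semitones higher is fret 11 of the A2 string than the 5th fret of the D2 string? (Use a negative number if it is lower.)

13 semitones

A2 at fret 11 → G#3 (MIDI 56); D2 at fret 5 → G2 (MIDI 43).
56 − 43 = 13, so the two pitches are 13 semitones apart.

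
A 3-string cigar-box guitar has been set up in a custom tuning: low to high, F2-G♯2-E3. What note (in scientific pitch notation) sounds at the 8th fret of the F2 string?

F2 is MIDI 41. Adding 8 gives 49, which is C♯3.
(Equivalently spelled D♭3.)

C♯3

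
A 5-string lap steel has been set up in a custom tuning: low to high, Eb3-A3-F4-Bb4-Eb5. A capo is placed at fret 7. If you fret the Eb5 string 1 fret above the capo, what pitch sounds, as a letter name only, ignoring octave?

B

The capo raises the open Eb5 by 7 semitones to Bb5; fretting 1 more gives Eb5 + 7 + 1 = Eb5 + 8 semitones, landing on B.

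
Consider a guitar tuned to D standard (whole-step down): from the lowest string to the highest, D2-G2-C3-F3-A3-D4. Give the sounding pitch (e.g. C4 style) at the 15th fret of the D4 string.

F5

The open D4 string plus 15 semitones: D–D#–E–F–…–D#–E–F.
The walk passes from B into C once, so the octave number goes from 4 to 5.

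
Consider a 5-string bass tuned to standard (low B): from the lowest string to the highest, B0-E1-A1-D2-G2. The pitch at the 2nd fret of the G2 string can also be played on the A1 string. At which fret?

12

Fret 2 on G2 is MIDI 43 + 2 = 45 (A2). On the A1 string (open MIDI 33), that pitch is 45 − 33 = fret 12.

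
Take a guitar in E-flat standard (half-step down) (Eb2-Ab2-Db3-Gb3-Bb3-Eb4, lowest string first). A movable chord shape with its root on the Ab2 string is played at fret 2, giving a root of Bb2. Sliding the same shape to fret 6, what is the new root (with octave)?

Moving from fret 2 to fret 6 shifts the root by 4 semitones.
Bb2 up 4 semitones is D3.

D3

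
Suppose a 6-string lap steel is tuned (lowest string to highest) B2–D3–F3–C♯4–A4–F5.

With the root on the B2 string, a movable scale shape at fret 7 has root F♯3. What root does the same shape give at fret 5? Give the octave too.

Moving from fret 7 to fret 5 shifts the root by -2 semitones.
F♯3 down 2 semitones is E3.

E3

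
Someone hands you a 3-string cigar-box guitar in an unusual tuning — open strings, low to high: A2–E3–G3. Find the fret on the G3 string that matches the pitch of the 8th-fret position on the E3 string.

E3 at fret 8 is E3 + 8 semitones = C4.
The open G3 string is 3 semitones above the open E3, so the same pitch on the G3 string lies at fret 8 − 3 = 5.

5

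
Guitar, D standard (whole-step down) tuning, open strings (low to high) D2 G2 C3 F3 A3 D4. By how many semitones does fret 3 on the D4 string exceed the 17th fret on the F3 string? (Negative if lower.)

D4 at fret 3 → F4 (MIDI 65); F3 at fret 17 → A#4 (MIDI 70).
65 − 70 = -5, so the two pitches are 5 semitones apart.

-5 semitones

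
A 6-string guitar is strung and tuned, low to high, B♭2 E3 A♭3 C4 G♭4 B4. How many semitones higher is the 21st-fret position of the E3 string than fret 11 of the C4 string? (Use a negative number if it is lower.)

E3 at fret 21 → D♭5 (MIDI 73); C4 at fret 11 → B4 (MIDI 71).
73 − 71 = 2, so the two pitches are 2 semitones apart.

2 semitones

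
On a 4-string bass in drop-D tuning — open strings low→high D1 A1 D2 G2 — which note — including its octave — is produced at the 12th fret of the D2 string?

D3

The open D2 string plus 12 semitones: D–D#–E–F–…–C–C#–D.
The walk passes from B into C once, so the octave number goes from 2 to 3.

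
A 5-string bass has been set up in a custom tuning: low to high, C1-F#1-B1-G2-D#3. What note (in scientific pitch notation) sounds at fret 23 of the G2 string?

F#4

Each fret is one semitone, so G2 + 23 = F#4.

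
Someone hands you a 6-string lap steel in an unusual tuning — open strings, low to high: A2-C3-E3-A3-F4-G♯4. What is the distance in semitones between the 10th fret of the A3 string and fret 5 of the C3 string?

14 semitones

A3 at fret 10 → G4 (MIDI 67); C3 at fret 5 → F3 (MIDI 53).
67 − 53 = 14, so the two pitches are 14 semitones apart, with G4 the higher.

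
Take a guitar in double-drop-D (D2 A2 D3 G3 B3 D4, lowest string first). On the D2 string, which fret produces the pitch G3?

G3 is 17 semitones above the open D2 (D–D#–E–F–…–F–F#–G), so it sits at fret 17.

17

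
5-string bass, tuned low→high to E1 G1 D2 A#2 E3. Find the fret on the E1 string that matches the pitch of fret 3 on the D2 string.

13

Fret 3 on D2 is MIDI 38 + 3 = 41 (F2). On the E1 string (open MIDI 28), that pitch is 41 − 28 = fret 13.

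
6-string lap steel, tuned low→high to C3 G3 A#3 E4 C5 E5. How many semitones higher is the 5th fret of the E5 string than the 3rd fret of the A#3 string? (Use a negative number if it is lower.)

20 semitones

E5 at fret 5 → A5 (MIDI 81); A#3 at fret 3 → C#4 (MIDI 61).
81 − 61 = 20, so the two pitches are 20 semitones apart.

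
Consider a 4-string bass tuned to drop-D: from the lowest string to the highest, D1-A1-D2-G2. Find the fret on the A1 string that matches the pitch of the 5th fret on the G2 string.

15

G2 at fret 5 is G2 + 5 semitones = C3.
The open A1 string is 10 semitones below the open G2, so the same pitch on the A1 string lies at fret 5 + 10 = 15.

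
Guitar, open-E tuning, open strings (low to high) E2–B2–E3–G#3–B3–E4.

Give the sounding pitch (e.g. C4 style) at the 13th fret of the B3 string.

Each fret is one semitone, so B3 + 13 = C5.

C5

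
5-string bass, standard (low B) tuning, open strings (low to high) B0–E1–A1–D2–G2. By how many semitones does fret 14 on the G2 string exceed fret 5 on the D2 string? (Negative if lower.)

G2 at fret 14 → A3 (MIDI 57); D2 at fret 5 → G2 (MIDI 43).
57 − 43 = 14, so the two pitches are 14 semitones apart.

14 semitones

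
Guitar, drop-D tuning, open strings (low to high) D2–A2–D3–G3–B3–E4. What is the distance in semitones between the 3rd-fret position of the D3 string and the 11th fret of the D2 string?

D3 at fret 3 → F3 (MIDI 53); D2 at fret 11 → C#3 (MIDI 49).
53 − 49 = 4, so the two pitches are 4 semitones apart, with F3 the higher.

4 semitones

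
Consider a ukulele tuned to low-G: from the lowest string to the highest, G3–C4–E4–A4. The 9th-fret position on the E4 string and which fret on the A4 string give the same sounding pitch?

Fret 9 on E4 is MIDI 64 + 9 = 73 (C♯5). On the A4 string (open MIDI 69), that pitch is 73 − 69 = fret 4.

4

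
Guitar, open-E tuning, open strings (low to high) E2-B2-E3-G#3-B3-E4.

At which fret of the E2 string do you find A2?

A2 is 5 semitones above the open E2 (E–F–F#–G–G#–A), so it sits at fret 5.

5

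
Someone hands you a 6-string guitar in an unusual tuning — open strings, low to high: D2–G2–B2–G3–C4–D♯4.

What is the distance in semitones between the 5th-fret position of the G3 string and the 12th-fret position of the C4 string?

12 semitones

G3 at fret 5 → C4 (MIDI 60); C4 at fret 12 → C5 (MIDI 72).
60 − 72 = -12, so the two pitches are 12 semitones apart, with C5 the higher.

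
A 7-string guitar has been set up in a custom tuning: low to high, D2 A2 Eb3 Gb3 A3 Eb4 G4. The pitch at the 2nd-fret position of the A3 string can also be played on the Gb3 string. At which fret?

5

A3 at fret 2 is A3 + 2 semitones = B3.
The open Gb3 string is 3 semitones below the open A3, so the same pitch on the Gb3 string lies at fret 2 + 3 = 5.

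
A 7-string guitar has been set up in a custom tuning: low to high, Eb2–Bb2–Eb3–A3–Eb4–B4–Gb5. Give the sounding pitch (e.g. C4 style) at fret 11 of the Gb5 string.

Gb5 is MIDI 78. Adding 11 gives 89, which is F6.

F6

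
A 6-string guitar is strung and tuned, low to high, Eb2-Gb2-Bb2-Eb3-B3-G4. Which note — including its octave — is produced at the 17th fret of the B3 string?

E5

B3 is MIDI 59. Adding 17 gives 76, which is E5.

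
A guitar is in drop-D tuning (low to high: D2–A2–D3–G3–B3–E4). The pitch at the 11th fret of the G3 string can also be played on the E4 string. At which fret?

2

Fret 11 on G3 is MIDI 55 + 11 = 66 (F♯4). On the E4 string (open MIDI 64), that pitch is 66 − 64 = fret 2.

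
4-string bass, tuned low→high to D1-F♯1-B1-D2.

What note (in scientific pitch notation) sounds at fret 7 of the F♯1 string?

F♯1 is MIDI 30. Adding 7 gives 37, which is C♯2.
(Equivalently spelled D♭2.)

C♯2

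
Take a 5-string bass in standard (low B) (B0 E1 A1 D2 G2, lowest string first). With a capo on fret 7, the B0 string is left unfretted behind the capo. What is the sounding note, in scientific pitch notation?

The capo raises the open B0 by 7 semitones to F♯1; fretting 0 more gives B0 + 7 + 0 = B0 + 7 semitones = F♯1.
(Also written G♭.)

F♯1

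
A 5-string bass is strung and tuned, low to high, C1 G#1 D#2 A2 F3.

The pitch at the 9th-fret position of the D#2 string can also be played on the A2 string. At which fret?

3

D#2 at fret 9 is D#2 + 9 semitones = C3.
The open A2 string is 6 semitones above the open D#2, so the same pitch on the A2 string lies at fret 9 − 6 = 3.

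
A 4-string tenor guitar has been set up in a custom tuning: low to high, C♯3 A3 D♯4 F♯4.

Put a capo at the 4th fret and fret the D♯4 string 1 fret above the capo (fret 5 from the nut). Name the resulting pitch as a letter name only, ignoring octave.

The capo raises the open D♯4 by 4 semitones to G4; fretting 1 more gives D♯4 + 4 + 1 = D♯4 + 5 semitones, landing on G♯.
(Also written A♭.)

G♯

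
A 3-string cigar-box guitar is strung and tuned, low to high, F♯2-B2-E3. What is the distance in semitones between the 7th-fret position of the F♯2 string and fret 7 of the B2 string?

5 semitones

F♯2 at fret 7 → C♯3 (MIDI 49); B2 at fret 7 → F♯3 (MIDI 54).
49 − 54 = -5, so the two pitches are 5 semitones apart, with F♯3 the higher.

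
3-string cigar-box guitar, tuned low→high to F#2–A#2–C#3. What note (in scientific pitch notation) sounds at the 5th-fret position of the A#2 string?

D#3

Each fret is one semitone, so A#2 + 5 = D#3.
(Equivalently spelled Eb3.)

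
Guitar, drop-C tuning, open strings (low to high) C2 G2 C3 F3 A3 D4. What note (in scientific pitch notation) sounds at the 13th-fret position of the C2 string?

C♯3

Each fret is one semitone, so C2 + 13 = C♯3.
(Equivalently spelled D♭3.)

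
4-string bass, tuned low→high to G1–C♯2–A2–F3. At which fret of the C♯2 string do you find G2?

6

G2 is 6 semitones above the open C♯2 (C#–D–D#–E–F–F#–G), so it sits at fret 6.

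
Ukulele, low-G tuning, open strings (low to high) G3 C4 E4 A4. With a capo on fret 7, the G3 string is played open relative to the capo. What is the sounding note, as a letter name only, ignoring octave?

The capo raises the open G3 by 7 semitones to D4; fretting 0 more gives G3 + 7 + 0 = G3 + 7 semitones, landing on D.

D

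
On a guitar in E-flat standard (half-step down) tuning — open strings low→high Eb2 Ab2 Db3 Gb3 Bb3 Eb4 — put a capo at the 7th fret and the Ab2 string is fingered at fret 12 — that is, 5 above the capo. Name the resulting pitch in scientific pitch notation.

Ab3

The capo raises the open Ab2 by 7 semitones to Eb3; fretting 5 more gives Ab2 + 7 + 5 = Ab2 + 12 semitones = Ab3.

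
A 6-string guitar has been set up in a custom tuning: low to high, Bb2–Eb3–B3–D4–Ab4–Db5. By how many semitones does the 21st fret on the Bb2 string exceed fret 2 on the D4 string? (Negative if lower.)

3 semitones

Bb2 at fret 21 → G4 (MIDI 67); D4 at fret 2 → E4 (MIDI 64).
67 − 64 = 3, so the two pitches are 3 semitones apart.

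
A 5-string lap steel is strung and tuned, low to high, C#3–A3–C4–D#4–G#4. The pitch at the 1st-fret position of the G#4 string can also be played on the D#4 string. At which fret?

G#4 at fret 1 is G#4 + 1 semitone = A4.
The open D#4 string is 5 semitones below the open G#4, so the same pitch on the D#4 string lies at fret 1 + 5 = 6.

6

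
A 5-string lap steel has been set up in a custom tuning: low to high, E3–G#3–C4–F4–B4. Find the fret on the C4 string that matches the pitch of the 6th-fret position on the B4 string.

Fret 6 on B4 is MIDI 71 + 6 = 77 (F5). On the C4 string (open MIDI 60), that pitch is 77 − 60 = fret 17.

17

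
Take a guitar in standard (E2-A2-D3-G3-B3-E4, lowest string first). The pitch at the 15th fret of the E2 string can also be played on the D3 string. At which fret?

5

E2 at fret 15 is E2 + 15 semitones = G3.
The open D3 string is 10 semitones above the open E2, so the same pitch on the D3 string lies at fret 15 − 10 = 5.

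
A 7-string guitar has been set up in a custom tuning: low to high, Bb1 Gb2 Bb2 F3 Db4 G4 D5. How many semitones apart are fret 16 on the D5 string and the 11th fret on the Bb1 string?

45 semitones

D5 at fret 16 → Gb6 (MIDI 90); Bb1 at fret 11 → A2 (MIDI 45).
90 − 45 = 45, so the two pitches are 45 semitones apart, with Gb6 the higher.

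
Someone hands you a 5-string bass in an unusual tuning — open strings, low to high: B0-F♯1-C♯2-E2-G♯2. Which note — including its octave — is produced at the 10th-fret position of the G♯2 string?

Each fret is one semitone, so G♯2 + 10 = F♯3.
(Equivalently spelled G♭3.)

F♯3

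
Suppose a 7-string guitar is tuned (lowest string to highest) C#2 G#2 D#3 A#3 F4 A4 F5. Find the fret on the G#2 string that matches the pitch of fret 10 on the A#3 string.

24

A#3 at fret 10 is A#3 + 10 semitones = G#4.
The open G#2 string is 14 semitones below the open A#3, so the same pitch on the G#2 string lies at fret 10 + 14 = 24.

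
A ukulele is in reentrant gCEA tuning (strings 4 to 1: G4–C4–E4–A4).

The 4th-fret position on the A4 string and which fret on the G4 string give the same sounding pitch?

Fret 4 on A4 is MIDI 69 + 4 = 73 (C#5). On the G4 string (open MIDI 67), that pitch is 73 − 67 = fret 6.

6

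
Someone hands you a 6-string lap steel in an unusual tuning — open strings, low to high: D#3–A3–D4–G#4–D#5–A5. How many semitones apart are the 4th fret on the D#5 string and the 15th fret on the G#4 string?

D#5 at fret 4 → G5 (MIDI 79); G#4 at fret 15 → B5 (MIDI 83).
79 − 83 = -4, so the two pitches are 4 semitones apart, with B5 the higher.

4 semitones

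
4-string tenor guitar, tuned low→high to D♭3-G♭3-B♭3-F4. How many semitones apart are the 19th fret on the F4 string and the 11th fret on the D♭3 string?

F4 at fret 19 → C6 (MIDI 84); D♭3 at fret 11 → C4 (MIDI 60).
84 − 60 = 24, so the two pitches are 24 semitones apart, with C6 the higher.

24 semitones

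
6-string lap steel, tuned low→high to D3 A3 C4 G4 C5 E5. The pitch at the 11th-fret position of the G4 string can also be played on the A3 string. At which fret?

G4 at fret 11 is G4 + 11 semitones = Gb5.
The open A3 string is 10 semitones below the open G4, so the same pitch on the A3 string lies at fret 11 + 10 = 21.

21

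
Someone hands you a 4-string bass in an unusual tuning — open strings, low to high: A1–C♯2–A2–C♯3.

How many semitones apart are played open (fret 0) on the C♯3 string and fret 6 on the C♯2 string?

C♯3 at fret 0 → C♯3 (MIDI 49); C♯2 at fret 6 → G2 (MIDI 43).
49 − 43 = 6, so the two pitches are 6 semitones apart, with C♯3 the higher.

6 semitones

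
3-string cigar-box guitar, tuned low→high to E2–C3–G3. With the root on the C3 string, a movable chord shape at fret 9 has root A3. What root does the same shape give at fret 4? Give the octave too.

Moving from fret 9 to fret 4 shifts the root by -5 semitones.
A3 down 5 semitones is E3.

E3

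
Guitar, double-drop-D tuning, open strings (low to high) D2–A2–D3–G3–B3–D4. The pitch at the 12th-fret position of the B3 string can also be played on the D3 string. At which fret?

21

Fret 12 on B3 is MIDI 59 + 12 = 71 (B4). On the D3 string (open MIDI 50), that pitch is 71 − 50 = fret 21.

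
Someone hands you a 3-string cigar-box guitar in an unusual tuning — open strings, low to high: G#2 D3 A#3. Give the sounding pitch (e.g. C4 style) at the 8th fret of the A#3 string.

F#4

The open A#3 string plus 8 semitones: A#–B–C–C#–D–D#–E–F–F#.
The walk passes from B into C once, so the octave number goes from 3 to 4.
(Equivalently spelled Gb4.)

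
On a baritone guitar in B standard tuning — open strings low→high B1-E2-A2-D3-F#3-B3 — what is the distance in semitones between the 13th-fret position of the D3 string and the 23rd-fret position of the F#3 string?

14 semitones

D3 at fret 13 → D#4 (MIDI 63); F#3 at fret 23 → F5 (MIDI 77).
63 − 77 = -14, so the two pitches are 14 semitones apart, with F5 the higher.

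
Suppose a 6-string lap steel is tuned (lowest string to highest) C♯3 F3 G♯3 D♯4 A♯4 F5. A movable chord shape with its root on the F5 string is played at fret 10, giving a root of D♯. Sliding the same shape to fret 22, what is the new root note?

Moving from fret 10 to fret 22 shifts the root by 12 semitones.
D♯ up 12 semitones is D♯.

D♯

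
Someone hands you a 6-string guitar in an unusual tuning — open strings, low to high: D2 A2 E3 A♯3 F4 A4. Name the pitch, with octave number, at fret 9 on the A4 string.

F♯5

Each fret is one semitone, so A4 + 9 = F♯5.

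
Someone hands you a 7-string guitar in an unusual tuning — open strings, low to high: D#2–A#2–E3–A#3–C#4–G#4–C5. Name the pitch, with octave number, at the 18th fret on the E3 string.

E3 is MIDI 52. Adding 18 gives 70, which is A#4.
(Equivalently spelled Bb4.)

A#4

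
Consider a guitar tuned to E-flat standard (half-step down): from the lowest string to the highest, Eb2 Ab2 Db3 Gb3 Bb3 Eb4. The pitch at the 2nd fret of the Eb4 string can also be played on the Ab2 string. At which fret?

21

Eb4 at fret 2 is Eb4 + 2 semitones = F4.
The open Ab2 string is 19 semitones below the open Eb4, so the same pitch on the Ab2 string lies at fret 2 + 19 = 21.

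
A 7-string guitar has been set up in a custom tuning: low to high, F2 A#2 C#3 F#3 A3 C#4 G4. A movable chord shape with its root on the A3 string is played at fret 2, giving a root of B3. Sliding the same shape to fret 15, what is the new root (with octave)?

Moving from fret 2 to fret 15 shifts the root by 13 semitones.
B3 up 13 semitones is C5.

C5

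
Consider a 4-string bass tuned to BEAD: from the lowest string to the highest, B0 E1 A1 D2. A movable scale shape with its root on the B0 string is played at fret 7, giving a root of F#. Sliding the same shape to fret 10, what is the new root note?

Moving from fret 7 to fret 10 shifts the root by 3 semitones.
F# up 3 semitones is A.

A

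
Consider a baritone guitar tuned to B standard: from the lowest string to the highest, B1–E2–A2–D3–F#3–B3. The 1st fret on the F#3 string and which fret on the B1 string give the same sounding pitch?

F#3 at fret 1 is F#3 + 1 semitone = G3.
The open B1 string is 19 semitones below the open F#3, so the same pitch on the B1 string lies at fret 1 + 19 = 20.

20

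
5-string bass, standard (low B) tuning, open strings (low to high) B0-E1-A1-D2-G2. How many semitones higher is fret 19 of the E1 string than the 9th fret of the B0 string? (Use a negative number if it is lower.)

15 semitones

E1 at fret 19 → B2 (MIDI 47); B0 at fret 9 → G♯1 (MIDI 32).
47 − 32 = 15, so the two pitches are 15 semitones apart.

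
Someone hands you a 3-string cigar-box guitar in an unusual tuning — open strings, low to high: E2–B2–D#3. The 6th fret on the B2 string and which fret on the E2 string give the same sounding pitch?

B2 at fret 6 is B2 + 6 semitones = F3.
The open E2 string is 7 semitones below the open B2, so the same pitch on the E2 string lies at fret 6 + 7 = 13.

13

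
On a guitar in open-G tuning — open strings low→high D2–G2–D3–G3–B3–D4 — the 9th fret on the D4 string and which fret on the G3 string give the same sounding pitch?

D4 at fret 9 is D4 + 9 semitones = B4.
The open G3 string is 7 semitones below the open D4, so the same pitch on the G3 string lies at fret 9 + 7 = 16.

16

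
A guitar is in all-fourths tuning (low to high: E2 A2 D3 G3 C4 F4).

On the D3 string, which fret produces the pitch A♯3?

A♯3 is 8 semitones above the open D3 (D–D#–E–F–F#–G–G#–A–A#), so it sits at fret 8.

8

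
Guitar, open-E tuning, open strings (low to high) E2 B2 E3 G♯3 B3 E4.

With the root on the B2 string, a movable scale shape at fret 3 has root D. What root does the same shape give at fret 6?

F

Moving from fret 3 to fret 6 shifts the root by 3 semitones.
D up 3 semitones is F.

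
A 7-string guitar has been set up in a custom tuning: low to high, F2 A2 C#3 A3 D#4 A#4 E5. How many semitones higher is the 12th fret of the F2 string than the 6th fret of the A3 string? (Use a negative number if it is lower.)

-10 semitones

F2 at fret 12 → F3 (MIDI 53); A3 at fret 6 → D#4 (MIDI 63).
53 − 63 = -10, so the two pitches are 10 semitones apart.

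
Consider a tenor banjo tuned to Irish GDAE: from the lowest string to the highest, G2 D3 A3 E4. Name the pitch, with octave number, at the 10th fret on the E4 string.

D5

The open E4 string plus 10 semitones: E–F–F#–G–…–C–C#–D.
The walk passes from B into C once, so the octave number goes from 4 to 5.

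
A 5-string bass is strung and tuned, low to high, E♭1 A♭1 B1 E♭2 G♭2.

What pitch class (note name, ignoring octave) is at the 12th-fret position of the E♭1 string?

E♭

Each fret is one semitone, so E♭1 + 12 = E♭.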